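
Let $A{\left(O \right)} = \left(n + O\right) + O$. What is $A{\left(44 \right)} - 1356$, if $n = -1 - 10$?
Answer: $-1279$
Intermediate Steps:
$n = -11$
$A{\left(O \right)} = -11 + 2 O$ ($A{\left(O \right)} = \left(-11 + O\right) + O = -11 + 2 O$)
$A{\left(44 \right)} - 1356 = \left(-11 + 2 \cdot 44\right) - 1356 = \left(-11 + 88\right) - 1356 = 77 - 1356 = -1279$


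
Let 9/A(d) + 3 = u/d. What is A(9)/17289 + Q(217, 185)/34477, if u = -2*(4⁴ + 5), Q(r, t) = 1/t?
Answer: -6261064/747409127345 ≈ -8.3770e-6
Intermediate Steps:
u = -522 (u = -2*(256 + 5) = -2*261 = -522)
A(d) = 9/(-3 - 522/d)
A(9)/17289 + Q(217, 185)/34477 = -3*9/(174 + 9)/17289 + 1/(185*34477) = -3*9/183*(1/17289) + (1/185)*(1/34477) = -3*9*1/183*(1/17289) + 1/6378245 = -9/61*1/17289 + 1/6378245 = -1/117181 + 1/6378245 = -6261064/747409127345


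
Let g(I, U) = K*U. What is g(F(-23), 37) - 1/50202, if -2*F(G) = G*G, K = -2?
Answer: -3714949/50202 ≈ -74.000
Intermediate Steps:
F(G) = -G²/2 (F(G) = -G*G/2 = -G²/2)
g(I, U) = -2*U
g(F(-23), 37) - 1/50202 = -2*37 - 1/50202 = -74 - 1*1/50202 = -74 - 1/50202 = -3714949/50202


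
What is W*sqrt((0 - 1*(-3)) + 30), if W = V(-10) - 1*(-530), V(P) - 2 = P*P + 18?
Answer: 650*sqrt(33) ≈ 3734.0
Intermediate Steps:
V(P) = 20 + P**2 (V(P) = 2 + (P*P + 18) = 2 + (P**2 + 18) = 2 + (18 + P**2) = 20 + P**2)
W = 650 (W = (20 + (-10)**2) - 1*(-530) = (20 + 100) + 530 = 120 + 530 = 650)
W*sqrt((0 - 1*(-3)) + 30) = 650*sqrt((0 - 1*(-3)) + 30) = 650*sqrt((0 + 3) + 30) = 650*sqrt(3 + 30) = 650*sqrt(33)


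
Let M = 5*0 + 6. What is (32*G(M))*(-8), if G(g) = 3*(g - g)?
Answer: 0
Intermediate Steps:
M = 6 (M = 0 + 6 = 6)
G(g) = 0 (G(g) = 3*0 = 0)
(32*G(M))*(-8) = (32*0)*(-8) = 0*(-8) = 0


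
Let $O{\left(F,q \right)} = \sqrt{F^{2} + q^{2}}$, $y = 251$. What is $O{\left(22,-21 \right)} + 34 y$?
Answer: $8534 + 5 \sqrt{37} \approx 8564.4$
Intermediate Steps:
$O{\left(22,-21 \right)} + 34 y = \sqrt{22^{2} + \left(-21\right)^{2}} + 34 \cdot 251 = \sqrt{484 + 441} + 8534 = \sqrt{925} + 8534 = 5 \sqrt{37} + 8534 = 8534 + 5 \sqrt{37}$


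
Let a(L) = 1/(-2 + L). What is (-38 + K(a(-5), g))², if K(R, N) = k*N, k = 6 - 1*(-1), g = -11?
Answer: 13225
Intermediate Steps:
k = 7 (k = 6 + 1 = 7)
K(R, N) = 7*N
(-38 + K(a(-5), g))² = (-38 + 7*(-11))² = (-38 - 77)² = (-115)² = 13225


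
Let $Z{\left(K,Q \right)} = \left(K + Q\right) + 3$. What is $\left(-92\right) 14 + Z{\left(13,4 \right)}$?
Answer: $-1268$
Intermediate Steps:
$Z{\left(K,Q \right)} = 3 + K + Q$
$\left(-92\right) 14 + Z{\left(13,4 \right)} = \left(-92\right) 14 + \left(3 + 13 + 4\right) = -1288 + 20 = -1268$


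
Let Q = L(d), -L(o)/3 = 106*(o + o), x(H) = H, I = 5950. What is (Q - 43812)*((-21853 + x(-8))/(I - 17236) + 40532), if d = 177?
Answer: -1324821573648/209 ≈ -6.3389e+9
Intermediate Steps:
L(o) = -636*o (L(o) = -318*(o + o) = -318*2*o = -636*o)
Q = -112572 (Q = -636*177 = -112572)
(Q - 43812)*((-21853 + x(-8))/(I - 17236) + 40532) = (-112572 - 43812)*((-21853 - 8)/(5950 - 17236) + 40532) = -156384*(-21861/(-11286) + 40532) = -156384*(-21861*(-1/11286) + 40532) = -156384*(2429/1254 + 40532) = -156384*50829557/1254 = -1324821573648/209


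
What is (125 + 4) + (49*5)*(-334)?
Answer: -81701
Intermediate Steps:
(125 + 4) + (49*5)*(-334) = 129 + 245*(-334) = 129 - 81830 = -81701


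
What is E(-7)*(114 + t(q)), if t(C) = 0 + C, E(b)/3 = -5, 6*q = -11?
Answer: -3365/2 ≈ -1682.5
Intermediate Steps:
q = -11/6 (q = (⅙)*(-11) = -11/6 ≈ -1.8333)
E(b) = -15 (E(b) = 3*(-5) = -15)
t(C) = C
E(-7)*(114 + t(q)) = -15*(114 - 11/6) = -15*673/6 = -3365/2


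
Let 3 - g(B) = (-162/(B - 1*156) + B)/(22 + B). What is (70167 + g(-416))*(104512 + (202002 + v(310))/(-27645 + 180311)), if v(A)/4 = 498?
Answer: 63079935922841430805/8601507772 ≈ 7.3336e+9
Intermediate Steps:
g(B) = 3 - (B - 162/(-156 + B))/(22 + B) (g(B) = 3 - (-162/(B - 1*156) + B)/(22 + B) = 3 - (-162/(B - 156) + B)/(22 + B) = 3 - (-162/(-156 + B) + B)/(22 + B) = 3 - (B - 162/(-156 + B))/(22 + B))
v(A) = 1992 (v(A) = 4*498 = 1992)
(70167 + g(-416))*(104512 + (202002 + v(310))/(-27645 + 180311)) = (70167 + 2*(5067 - 1*(-416)² + 123*(-416))/(3432 - 1*(-416)² + 134*(-416)))*(104512 + (202002 + 1992)/(-27645 + 180311)) = (70167 + 2*(5067 - 1*173056 - 51168)/(3432 - 1*173056 - 55744))*(104512 + 203994/152666) = (70167 + 2*(5067 - 173056 - 51168)/(3432 - 173056 - 55744))*(104512 + 203994*(1/152666)) = (70167 + 2*(-219157)/(-225368))*(104512 + 101997/76333) = (70167 + 2*(-1/225368)*(-219157))*(7977816493/76333) = (70167 + 219157/112684)*(7977816493/76333) = (7906917385/112684)*(7977816493/76333) = 63079935922841430805/8601507772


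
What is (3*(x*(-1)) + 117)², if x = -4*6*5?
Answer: 227529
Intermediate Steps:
x = -120 (x = -24*5 = -120)
(3*(x*(-1)) + 117)² = (3*(-120*(-1)) + 117)² = (3*120 + 117)² = (360 + 117)² = 477² = 227529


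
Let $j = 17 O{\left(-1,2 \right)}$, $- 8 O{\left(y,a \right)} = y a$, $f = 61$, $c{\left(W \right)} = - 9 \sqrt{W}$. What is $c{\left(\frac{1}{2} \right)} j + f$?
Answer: $61 - \frac{153 \sqrt{2}}{8} \approx 33.953$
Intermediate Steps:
$O{\left(y,a \right)} = - \frac{a y}{8}$ ($O{\left(y,a \right)} = - \frac{y a}{8} = - \frac{a y}{8}$)
$j = \frac{17}{4}$ ($j = 17 \left(\left(- \frac{1}{8}\right) 2 \left(-1\right)\right) = 17 \cdot \frac{1}{4} = \frac{17}{4} \approx 4.25$)
$c{\left(\frac{1}{2} \right)} j + f = - 9 \sqrt{\frac{1}{2}} \cdot \frac{17}{4} + 61 = - \frac{9}{\sqrt{2}} \cdot \frac{17}{4} + 61 = - 9 \frac{\sqrt{2}}{2} \cdot \frac{17}{4} + 61 = - \frac{9 \sqrt{2}}{2} \cdot \frac{17}{4} + 61 = - \frac{153 \sqrt{2}}{8} + 61 = 61 - \frac{153 \sqrt{2}}{8}$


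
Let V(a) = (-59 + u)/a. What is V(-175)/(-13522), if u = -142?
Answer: -201/2366350 ≈ -8.4941e-5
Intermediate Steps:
V(a) = -201/a (V(a) = (-59 - 142)/a = -201/a)
V(-175)/(-13522) = -201/(-175)/(-13522) = -201*(-1/175)*(-1/13522) = (201/175)*(-1/13522) = -201/2366350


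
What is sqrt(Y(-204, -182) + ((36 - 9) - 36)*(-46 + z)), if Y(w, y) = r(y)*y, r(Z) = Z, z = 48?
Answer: sqrt(33106) ≈ 181.95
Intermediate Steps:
Y(w, y) = y**2 (Y(w, y) = y*y = y**2)
sqrt(Y(-204, -182) + ((36 - 9) - 36)*(-46 + z)) = sqrt((-182)**2 + ((36 - 9) - 36)*(-46 + 48)) = sqrt(33124 + (27 - 36)*2) = sqrt(33124 - 9*2) = sqrt(33124 - 18) = sqrt(33106)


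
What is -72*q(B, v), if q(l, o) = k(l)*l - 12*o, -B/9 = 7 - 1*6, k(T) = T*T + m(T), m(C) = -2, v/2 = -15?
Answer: 25272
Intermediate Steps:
v = -30 (v = 2*(-15) = -30)
k(T) = -2 + T**2 (k(T) = T*T - 2 = T**2 - 2 = -2 + T**2)
B = -9 (B = -9*(7 - 1*6) = -9*(7 - 6) = -9*1 = -9)
q(l, o) = -12*o + l*(-2 + l**2) (q(l, o) = (-2 + l**2)*l - 12*o = l*(-2 + l**2) - 12*o = -12*o + l*(-2 + l**2))
-72*q(B, v) = -72*(-12*(-30) - 9*(-2 + (-9)**2)) = -72*(360 - 9*(-2 + 81)) = -72*(360 - 9*79) = -72*(360 - 711) = -72*(-351) = 25272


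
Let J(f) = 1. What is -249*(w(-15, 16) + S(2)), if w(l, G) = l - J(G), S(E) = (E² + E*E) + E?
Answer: 1494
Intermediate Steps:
S(E) = E + 2*E² (S(E) = (E² + E²) + E = 2*E² + E = E + 2*E²)
w(l, G) = -1 + l (w(l, G) = l - 1*1 = l - 1 = -1 + l)
-249*(w(-15, 16) + S(2)) = -249*((-1 - 15) + 2*(1 + 2*2)) = -249*(-16 + 2*(1 + 4)) = -249*(-16 + 2*5) = -249*(-16 + 10) = -249*(-6) = 1494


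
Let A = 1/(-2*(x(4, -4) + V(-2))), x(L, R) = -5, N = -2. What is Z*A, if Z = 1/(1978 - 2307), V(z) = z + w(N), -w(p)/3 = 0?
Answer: -1/4606 ≈ -0.00021711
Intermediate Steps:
w(p) = 0 (w(p) = -3*0 = 0)
V(z) = z (V(z) = z + 0 = z)
Z = -1/329 (Z = 1/(-329) = -1/329 ≈ -0.0030395)
A = 1/14 (A = 1/(-2*(-5 - 2)) = 1/(-2*(-7)) = 1/14 ≈ 0.071429)
Z*A = -1/329*1/14 = -1/4606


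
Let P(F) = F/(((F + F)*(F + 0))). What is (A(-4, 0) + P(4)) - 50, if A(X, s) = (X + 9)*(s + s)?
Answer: -399/8 ≈ -49.875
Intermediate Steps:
A(X, s) = 2*s*(9 + X) (A(X, s) = (9 + X)*(2*s) = 2*s*(9 + X))
P(F) = 1/(2*F) (P(F) = F/(((2*F)*F)) = F/((2*F**2)) = F*(1/(2*F**2)) = 1/(2*F))
(A(-4, 0) + P(4)) - 50 = (2*0*(9 - 4) + (1/2)/4) - 50 = (2*0*5 + (1/2)*(1/4)) - 50 = (0 + 1/8) - 50 = 1/8 - 50 = -399/8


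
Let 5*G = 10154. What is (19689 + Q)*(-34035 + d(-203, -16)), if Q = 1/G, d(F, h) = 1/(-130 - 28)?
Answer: -1075087349487941/1604332 ≈ -6.7011e+8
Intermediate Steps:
G = 10154/5 (G = (⅕)*10154 = 10154/5 ≈ 2030.8)
d(F, h) = -1/158 (d(F, h) = 1/(-158) = -1/158)
Q = 5/10154 (Q = 1/(10154/5) = 5/10154 ≈ 0.00049242)
(19689 + Q)*(-34035 + d(-203, -16)) = (19689 + 5/10154)*(-34035 - 1/158) = (199922111/10154)*(-5377531/158) = -1075087349487941/1604332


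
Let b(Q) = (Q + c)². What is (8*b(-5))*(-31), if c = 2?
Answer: -2232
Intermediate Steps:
b(Q) = (2 + Q)² (b(Q) = (Q + 2)² = (2 + Q)²)
(8*b(-5))*(-31) = (8*(2 - 5)²)*(-31) = (8*(-3)²)*(-31) = (8*9)*(-31) = 72*(-31) = -2232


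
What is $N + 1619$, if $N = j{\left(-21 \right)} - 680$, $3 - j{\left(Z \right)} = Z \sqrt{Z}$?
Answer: $942 + 21 i \sqrt{21} \approx 942.0 + 96.234 i$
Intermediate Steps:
$j{\left(Z \right)} = 3 - Z^{\frac{3}{2}}$ ($j{\left(Z \right)} = 3 - Z \sqrt{Z} = 3 - Z^{\frac{3}{2}}$)
$N = -677 + 21 i \sqrt{21}$ ($N = \left(3 - \left(-21\right)^{\frac{3}{2}}\right) - 680 = \left(3 - - 21 i \sqrt{21}\right) - 680 = \left(3 + 21 i \sqrt{21}\right) - 680 = -677 + 21 i \sqrt{21} \approx -677.0 + 96.234 i$)
$N + 1619 = \left(-677 + 21 i \sqrt{21}\right) + 1619 = 942 + 21 i \sqrt{21}$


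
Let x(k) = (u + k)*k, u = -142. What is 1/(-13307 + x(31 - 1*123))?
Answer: 1/8221 ≈ 0.00012164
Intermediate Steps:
x(k) = k*(-142 + k) (x(k) = (-142 + k)*k = k*(-142 + k))
1/(-13307 + x(31 - 1*123)) = 1/(-13307 + (31 - 1*123)*(-142 + (31 - 1*123))) = 1/(-13307 + (31 - 123)*(-142 + (31 - 123))) = 1/(-13307 - 92*(-142 - 92)) = 1/(-13307 - 92*(-234)) = 1/(-13307 + 21528) = 1/8221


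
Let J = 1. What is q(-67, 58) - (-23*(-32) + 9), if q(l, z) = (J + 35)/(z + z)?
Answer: -21596/29 ≈ -744.69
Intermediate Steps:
q(l, z) = 18/z (q(l, z) = (1 + 35)/(z + z) = 36/((2*z)) = 36*(1/(2*z)) = 18/z)
q(-67, 58) - (-23*(-32) + 9) = 18/58 - (-23*(-32) + 9) = 18*(1/58) - (736 + 9) = 9/29 - 1*745 = 9/29 - 745 = -21596/29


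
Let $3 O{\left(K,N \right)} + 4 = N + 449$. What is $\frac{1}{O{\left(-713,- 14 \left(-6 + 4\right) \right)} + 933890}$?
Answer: $\frac{3}{2802143} \approx 1.0706 \cdot 10^{-6}$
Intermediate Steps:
$O{\left(K,N \right)} = \frac{445}{3} + \frac{N}{3}$ ($O{\left(K,N \right)} = - \frac{4}{3} + \frac{N + 449}{3} = - \frac{4}{3} + \frac{449 + N}{3} = - \frac{4}{3} + \left(\frac{449}{3} + \frac{N}{3}\right) = \frac{445}{3} + \frac{N}{3}$)
$\frac{1}{O{\left(-713,- 14 \left(-6 + 4\right) \right)} + 933890} = \frac{1}{\left(\frac{445}{3} + \frac{\left(-14\right) \left(-6 + 4\right)}{3}\right) + 933890} = \frac{1}{\left(\frac{445}{3} + \frac{\left(-14\right) \left(-2\right)}{3}\right) + 933890} = \frac{1}{\left(\frac{445}{3} + \frac{1}{3} \cdot 28\right) + 933890} = \frac{1}{\left(\frac{445}{3} + \frac{28}{3}\right) + 933890} = \frac{1}{\frac{473}{3} + 933890} = \frac{1}{\frac{2802143}{3}} = \frac{3}{2802143}$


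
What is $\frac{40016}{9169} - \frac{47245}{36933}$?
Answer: $\frac{1044721523}{338638677} \approx 3.0851$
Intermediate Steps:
$\frac{40016}{9169} - \frac{47245}{36933} = \frac{1044721523}{338638677}$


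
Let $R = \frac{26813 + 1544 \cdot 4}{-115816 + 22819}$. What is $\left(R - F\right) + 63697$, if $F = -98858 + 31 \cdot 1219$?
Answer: $\frac{11602830713}{92997} \approx 1.2477 \cdot 10^{5}$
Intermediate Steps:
$F = -61069$ ($F = -98858 + 37789 = -61069$)
$R = - \frac{32989}{92997}$ ($R = \frac{26813 + 6176}{-92997} = 32989 \left(- \frac{1}{92997}\right) = - \frac{32989}{92997} \approx -0.35473$)
$\left(R - F\right) + 63697 = \left(- \frac{32989}{92997} - -61069\right) + 63697 = \left(- \frac{32989}{92997} + 61069\right) + 63697 = \frac{5679200804}{92997} + 63697 = \frac{11602830713}{92997}$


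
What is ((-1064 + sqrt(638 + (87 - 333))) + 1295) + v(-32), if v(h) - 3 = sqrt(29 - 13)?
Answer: 238 + 14*sqrt(2) ≈ 257.80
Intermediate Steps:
v(h) = 7 (v(h) = 3 + sqrt(29 - 13) = 3 + sqrt(16) = 3 + 4 = 7)
((-1064 + sqrt(638 + (87 - 333))) + 1295) + v(-32) = ((-1064 + sqrt(638 + (87 - 333))) + 1295) + 7 = ((-1064 + sqrt(638 - 246)) + 1295) + 7 = ((-1064 + sqrt(392)) + 1295) + 7 = ((-1064 + 14*sqrt(2)) + 1295) + 7 = (231 + 14*sqrt(2)) + 7 = 238 + 14*sqrt(2)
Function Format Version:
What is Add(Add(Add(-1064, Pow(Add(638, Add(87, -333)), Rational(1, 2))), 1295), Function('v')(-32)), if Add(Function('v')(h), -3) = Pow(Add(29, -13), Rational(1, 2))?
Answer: Add(238, Mul(14, Pow(2, Rational(1, 2)))) ≈ 257.80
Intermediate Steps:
Function('v')(h) = 7 (Function('v')(h) = Add(3, Pow(Add(29, -13), Rational(1, 2))) = Add(3, Pow(16, Rational(1, 2))) = Add(3, 4) = 7)
Add(Add(Add(-1064, Pow(Add(638, Add(87, -333)), Rational(1, 2))), 1295), Function('v')(-32)) = Add(Add(Add(-1064, Pow(Add(638, Add(87, -333)), Rational(1, 2))), 1295), 7) = Add(Add(Add(-1064, Pow(Add(638, -246), Rational(1, 2))), 1295), 7) = Add(Add(Add(-1064, Pow(392, Rational(1, 2))), 1295), 7) = Add(Add(Add(-1064, Mul(14, Pow(2, Rational(1, 2)))), 1295), 7) = Add(Add(231, Mul(14, Pow(2, Rational(1, 2)))), 7) = Add(238, Mul(14, Pow(2, Rational(1, 2))))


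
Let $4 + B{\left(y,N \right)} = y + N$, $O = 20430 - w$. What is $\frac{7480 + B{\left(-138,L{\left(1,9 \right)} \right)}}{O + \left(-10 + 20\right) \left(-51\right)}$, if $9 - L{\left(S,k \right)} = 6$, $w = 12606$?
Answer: $\frac{2447}{2438} \approx 1.0037$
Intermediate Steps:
$L{\left(S,k \right)} = 3$ ($L{\left(S,k \right)} = 9 - 6 = 3$)
$O = 7824$ ($O = 20430 - 12606 = 7824$)
$B{\left(y,N \right)} = -4 + N + y$ ($B{\left(y,N \right)} = -4 + \left(y + N\right) = -4 + \left(N + y\right) = -4 + N + y$)
$\frac{7480 + B{\left(-138,L{\left(1,9 \right)} \right)}}{O + \left(-10 + 20\right) \left(-51\right)} = \frac{7480 - 139}{7824 + \left(-10 + 20\right) \left(-51\right)} = \frac{7480 - 139}{7824 + 10 \left(-51\right)} = \frac{7341}{7824 - 510} = \frac{7341}{7314} = 7341 \cdot \frac{1}{7314} = \frac{2447}{2438}$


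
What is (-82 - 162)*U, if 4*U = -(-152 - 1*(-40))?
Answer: -6832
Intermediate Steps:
U = 28 (U = (-(-152 - 1*(-40)))/4 = (-(-152 + 40))/4 = (-1*(-112))/4 = (1/4)*112 = 28)
(-82 - 162)*U = (-82 - 162)*28 = -244*28 = -6832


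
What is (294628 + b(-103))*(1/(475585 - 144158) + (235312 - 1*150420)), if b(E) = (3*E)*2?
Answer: 8272118615198850/331427 ≈ 2.4959e+10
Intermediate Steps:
b(E) = 6*E
(294628 + b(-103))*(1/(475585 - 144158) + (235312 - 1*150420)) = (294628 + 6*(-103))*(1/(475585 - 144158) + (235312 - 1*150420)) = (294628 - 618)*(1/331427 + (235312 - 150420)) = 294010*(1/331427 + 84892) = 294010*(28135500885/331427) = 8272118615198850/331427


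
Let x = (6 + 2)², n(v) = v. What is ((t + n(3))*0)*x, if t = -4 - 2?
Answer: 0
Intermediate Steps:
t = -6
x = 64 (x = 8² = 64)
((t + n(3))*0)*x = ((-6 + 3)*0)*64 = -3*0*64 = 0*64 = 0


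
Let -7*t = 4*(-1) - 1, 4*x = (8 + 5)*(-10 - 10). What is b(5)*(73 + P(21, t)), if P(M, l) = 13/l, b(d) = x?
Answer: -5928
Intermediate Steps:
x = -65 (x = ((8 + 5)*(-10 - 10))/4 = (13*(-20))/4 = (¼)*(-260) = -65)
t = 5/7 (t = -(4*(-1) - 1)/7 = -(-4 - 1)/7 = -⅐*(-5) = 5/7 ≈ 0.71429)
b(d) = -65
b(5)*(73 + P(21, t)) = -65*(73 + 13/(5/7)) = -65*(73 + 13*(7/5)) = -65*(73 + 91/5) = -65*456/5 = -5928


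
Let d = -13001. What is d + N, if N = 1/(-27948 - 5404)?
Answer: -433609353/33352 ≈ -13001.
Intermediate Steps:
N = -1/33352 (N = 1/(-33352) = -1/33352 ≈ -2.9983e-5)
d + N = -13001 - 1/33352 = -433609353/33352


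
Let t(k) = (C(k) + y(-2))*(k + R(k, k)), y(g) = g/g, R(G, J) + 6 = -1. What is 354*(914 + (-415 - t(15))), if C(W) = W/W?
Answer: 170982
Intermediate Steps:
C(W) = 1
R(G, J) = -7 (R(G, J) = -6 - 1 = -7)
y(g) = 1
t(k) = -14 + 2*k (t(k) = (1 + 1)*(k - 7) = 2*(-7 + k) = -14 + 2*k)
354*(914 + (-415 - t(15))) = 354*(914 + (-415 - (-14 + 2*15))) = 354*(914 + (-415 - (-14 + 30))) = 354*(914 + (-415 - 1*16)) = 354*(914 + (-415 - 16)) = 354*(914 - 431) = 354*483 = 170982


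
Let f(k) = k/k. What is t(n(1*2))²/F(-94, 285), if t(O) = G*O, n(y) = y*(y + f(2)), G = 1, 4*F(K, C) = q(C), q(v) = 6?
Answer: 24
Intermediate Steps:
f(k) = 1
F(K, C) = 3/2 (F(K, C) = (¼)*6 = 3/2)
n(y) = y*(1 + y) (n(y) = y*(y + 1) = y*(1 + y))
t(O) = O (t(O) = 1*O = O)
t(n(1*2))²/F(-94, 285) = ((1*2)*(1 + 1*2))²/(3/2) = (2*(1 + 2))²*(⅔) = (2*3)²*(⅔) = 6²*(⅔) = 36*(⅔) = 24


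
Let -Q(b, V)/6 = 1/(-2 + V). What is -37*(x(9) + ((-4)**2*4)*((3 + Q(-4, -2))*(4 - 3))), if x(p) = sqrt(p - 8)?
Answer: -10693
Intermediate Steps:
Q(b, V) = -6/(-2 + V)
x(p) = sqrt(-8 + p)
-37*(x(9) + ((-4)**2*4)*((3 + Q(-4, -2))*(4 - 3))) = -37*(sqrt(-8 + 9) + ((-4)**2*4)*((3 - 6/(-2 - 2))*(4 - 3))) = -37*(sqrt(1) + (16*4)*((3 - 6/(-4))*1)) = -37*(1 + 64*((3 - 6*(-1/4))*1)) = -37*(1 + 64*((3 + 3/2)*1)) = -37*(1 + 64*((9/2)*1)) = -37*(1 + 64*(9/2)) = -37*(1 + 288) = -37*289 = -10693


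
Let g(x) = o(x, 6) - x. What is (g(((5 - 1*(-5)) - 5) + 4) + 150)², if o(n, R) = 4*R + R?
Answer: 29241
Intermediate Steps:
o(n, R) = 5*R
g(x) = 30 - x (g(x) = 5*6 - x = 30 - x)
(g(((5 - 1*(-5)) - 5) + 4) + 150)² = ((30 - (((5 - 1*(-5)) - 5) + 4)) + 150)² = ((30 - (((5 + 5) - 5) + 4)) + 150)² = ((30 - ((10 - 5) + 4)) + 150)² = ((30 - (5 + 4)) + 150)² = ((30 - 1*9) + 150)² = ((30 - 9) + 150)² = (21 + 150)² = 171² = 29241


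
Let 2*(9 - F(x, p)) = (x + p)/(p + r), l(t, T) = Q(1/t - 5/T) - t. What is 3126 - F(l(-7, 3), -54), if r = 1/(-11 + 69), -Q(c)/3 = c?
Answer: 68323728/21917 ≈ 3117.4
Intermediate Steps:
Q(c) = -3*c
r = 1/58 ≈ 0.017241
l(t, T) = -t - 3/t + 15/T (l(t, T) = -3*(1/t - 5/T) - t = (-3/t + 15/T) - t = -t - 3/t + 15/T)
F(x, p) = 9 - (p + x)/(2*(1/58 + p)) (F(x, p) = 9 - (x + p)/(2*(p + 1/58)) = 9 - (p + x)/(2*(1/58 + p)))
3126 - F(l(-7, 3), -54) = 3126 - (9 - 29*(-1*(-7) - 3/(-7) + 15/3) + 493*(-54))/(1 + 58*(-54)) = 3126 - (9 - 29*(7 - 3*(-⅐) + 15*(⅓)) - 26622)/(1 - 3132) = 3126 - (9 - 29*(7 + 3/7 + 5) - 26622)/(-3131) = 3126 - (-1)*(9 - 29*87/7 - 26622)/3131 = 3126 - (-1)*(9 - 2523/7 - 26622)/3131 = 3126 - (-1)*(-188814)/(3131*7) = 3126 - 1*188814/21917 = 3126 - 188814/21917 = 68323728/21917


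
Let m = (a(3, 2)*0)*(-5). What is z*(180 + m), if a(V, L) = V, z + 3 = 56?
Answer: 9540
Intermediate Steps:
z = 53 (z = -3 + 56 = 53)
m = 0 (m = (3*0)*(-5) = 0*(-5) = 0)
z*(180 + m) = 53*(180 + 0) = 53*180 = 9540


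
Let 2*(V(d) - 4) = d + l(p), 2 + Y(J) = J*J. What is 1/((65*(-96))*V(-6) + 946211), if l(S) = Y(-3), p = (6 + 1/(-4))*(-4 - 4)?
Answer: 1/918131 ≈ 1.0892e-6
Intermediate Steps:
Y(J) = -2 + J**2 (Y(J) = -2 + J*J = -2 + J**2)
p = -46 (p = (6 - 1/4)*(-8) = (23/4)*(-8) = -46)
l(S) = 7 (l(S) = -2 + (-3)**2 = -2 + 9 = 7)
V(d) = 15/2 + d/2 (V(d) = 4 + (d + 7)/2 = 4 + (7 + d)/2 = 4 + (7/2 + d/2) = 15/2 + d/2)
1/((65*(-96))*V(-6) + 946211) = 1/((65*(-96))*(15/2 + (1/2)*(-6)) + 946211) = 1/(-6240*(15/2 - 3) + 946211) = 1/(-6240*9/2 + 946211) = 1/(-28080 + 946211) = 1/918131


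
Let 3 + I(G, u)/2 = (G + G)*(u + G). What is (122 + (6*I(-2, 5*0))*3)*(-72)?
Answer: -21744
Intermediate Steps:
I(G, u) = -6 + 4*G*(G + u) (I(G, u) = -6 + 2*((G + G)*(u + G)) = -6 + 2*((2*G)*(G + u)) = -6 + 2*(2*G*(G + u)) = -6 + 4*G*(G + u))
(122 + (6*I(-2, 5*0))*3)*(-72) = (122 + (6*(-6 + 4*(-2)² + 4*(-2)*(5*0)))*3)*(-72) = (122 + (6*(-6 + 4*4 + 4*(-2)*0))*3)*(-72) = (122 + (6*(-6 + 16 + 0))*3)*(-72) = (122 + (6*10)*3)*(-72) = (122 + 60*3)*(-72) = (122 + 180)*(-72) = 302*(-72) = -21744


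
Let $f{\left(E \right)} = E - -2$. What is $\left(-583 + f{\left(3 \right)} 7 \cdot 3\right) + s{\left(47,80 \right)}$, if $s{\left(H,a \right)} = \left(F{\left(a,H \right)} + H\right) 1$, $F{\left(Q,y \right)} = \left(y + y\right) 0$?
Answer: $-431$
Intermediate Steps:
$F{\left(Q,y \right)} = 0$ ($F{\left(Q,y \right)} = 2 y 0 = 0$)
$f{\left(E \right)} = 2 + E$ ($f{\left(E \right)} = E + 2 = 2 + E$)
$s{\left(H,a \right)} = H$ ($s{\left(H,a \right)} = \left(0 + H\right) 1 = H 1 = H$)
$\left(-583 + f{\left(3 \right)} 7 \cdot 3\right) + s{\left(47,80 \right)} = \left(-583 + \left(2 + 3\right) 7 \cdot 3\right) + 47 = \left(-583 + 5 \cdot 7 \cdot 3\right) + 47 = \left(-583 + 35 \cdot 3\right) + 47 = \left(-583 + 105\right) + 47 = -478 + 47 = -431$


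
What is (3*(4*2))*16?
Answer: 384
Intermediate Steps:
(3*(4*2))*16 = (3*8)*16 = 24*16 = 384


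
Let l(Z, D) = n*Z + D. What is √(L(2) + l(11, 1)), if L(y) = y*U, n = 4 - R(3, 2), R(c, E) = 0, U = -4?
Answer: √37 ≈ 6.0828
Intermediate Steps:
n = 4 (n = 4 - 1*0 = 4 + 0 = 4)
L(y) = -4*y (L(y) = y*(-4) = -4*y)
l(Z, D) = D + 4*Z (l(Z, D) = 4*Z + D = D + 4*Z)
√(L(2) + l(11, 1)) = √(-4*2 + (1 + 4*11)) = √(-8 + (1 + 44)) = √(-8 + 45) = √37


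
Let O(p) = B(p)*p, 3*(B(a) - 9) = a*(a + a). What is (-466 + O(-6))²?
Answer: 440896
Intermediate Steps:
B(a) = 9 + 2*a²/3 (B(a) = 9 + (a*(a + a))/3 = 9 + (a*(2*a))/3 = 9 + (2*a²)/3 = 9 + 2*a²/3)
O(p) = p*(9 + 2*p²/3) (O(p) = (9 + 2*p²/3)*p = p*(9 + 2*p²/3))
(-466 + O(-6))² = (-466 + (⅓)*(-6)*(27 + 2*(-6)²))² = (-466 + (⅓)*(-6)*(27 + 2*36))² = (-466 + (⅓)*(-6)*(27 + 72))² = (-466 + (⅓)*(-6)*99)² = (-466 - 198)² = (-664)² = 440896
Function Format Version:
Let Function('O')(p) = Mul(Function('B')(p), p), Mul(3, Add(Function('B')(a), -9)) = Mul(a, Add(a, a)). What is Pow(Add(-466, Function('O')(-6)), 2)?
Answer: 440896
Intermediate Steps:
Function('B')(a) = Add(9, Mul(Rational(2, 3), Pow(a, 2))) (Function('B')(a) = Add(9, Mul(Rational(1, 3), Mul(a, Add(a, a)))) = Add(9, Mul(Rational(1, 3), Mul(a, Mul(2, a)))) = Add(9, Mul(Rational(1, 3), Mul(2, Pow(a, 2)))) = Add(9, Mul(Rational(2, 3), Pow(a, 2))))
Function('O')(p) = Mul(p, Add(9, Mul(Rational(2, 3), Pow(p, 2)))) (Function('O')(p) = Mul(Add(9, Mul(Rational(2, 3), Pow(p, 2))), p) = Mul(p, Add(9, Mul(Rational(2, 3), Pow(p, 2)))))
Pow(Add(-466, Function('O')(-6)), 2) = Pow(Add(-466, Mul(Rational(1, 3), -6, Add(27, Mul(2, Pow(-6, 2))))), 2) = Pow(Add(-466, Mul(Rational(1, 3), -6, Add(27, Mul(2, 36)))), 2) = Pow(Add(-466, Mul(Rational(1, 3), -6, Add(27, 72))), 2) = Pow(Add(-466, Mul(Rational(1, 3), -6, 99)), 2) = Pow(Add(-466, -198), 2) = Pow(-664, 2) = 440896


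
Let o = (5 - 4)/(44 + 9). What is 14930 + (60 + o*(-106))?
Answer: 14988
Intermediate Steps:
o = 1/53 ≈ 0.018868
14930 + (60 + o*(-106)) = 14930 + (60 + (1/53)*(-106)) = 14930 + (60 - 2) = 14930 + 58 = 14988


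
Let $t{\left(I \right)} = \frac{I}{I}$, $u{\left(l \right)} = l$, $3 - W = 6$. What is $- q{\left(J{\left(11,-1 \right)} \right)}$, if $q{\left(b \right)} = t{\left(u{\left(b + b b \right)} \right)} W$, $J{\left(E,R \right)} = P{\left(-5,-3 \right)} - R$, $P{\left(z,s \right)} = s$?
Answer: $3$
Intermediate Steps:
$W = -3$ ($W = 3 - 6 = -3$)
$t{\left(I \right)} = 1$
$J{\left(E,R \right)} = -3 - R$
$q{\left(b \right)} = -3$ ($q{\left(b \right)} = 1 \left(-3\right) = -3$)
$- q{\left(J{\left(11,-1 \right)} \right)} = \left(-1\right) \left(-3\right) = 3$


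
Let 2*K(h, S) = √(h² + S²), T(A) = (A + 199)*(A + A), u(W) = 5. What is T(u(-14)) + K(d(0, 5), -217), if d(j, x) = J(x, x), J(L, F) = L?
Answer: 2040 + √47114/2 ≈ 2148.5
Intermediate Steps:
d(j, x) = x
T(A) = 2*A*(199 + A) (T(A) = (199 + A)*(2*A) = 2*A*(199 + A))
K(h, S) = √(S² + h²)/2 (K(h, S) = √(h² + S²)/2 = √(S² + h²)/2)
T(u(-14)) + K(d(0, 5), -217) = 2*5*(199 + 5) + √((-217)² + 5²)/2 = 2*5*204 + √(47089 + 25)/2 = 2040 + √47114/2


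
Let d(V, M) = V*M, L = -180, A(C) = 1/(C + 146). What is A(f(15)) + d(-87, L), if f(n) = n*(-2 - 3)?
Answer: 1111861/71 ≈ 15660.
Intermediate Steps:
f(n) = -5*n (f(n) = n*(-5) = -5*n)
A(C) = 1/(146 + C)
d(V, M) = M*V
A(f(15)) + d(-87, L) = 1/(146 - 5*15) - 180*(-87) = 1/(146 - 75) + 15660 = 1/71 + 15660 = 1111861/71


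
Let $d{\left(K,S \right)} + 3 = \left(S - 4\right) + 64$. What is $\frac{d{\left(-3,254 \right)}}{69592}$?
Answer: $\frac{311}{69592} \approx 0.0044689$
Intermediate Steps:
$d{\left(K,S \right)} = 57 + S$ ($d{\left(K,S \right)} = -3 + \left(\left(S - 4\right) + 64\right) = -3 + \left(\left(-4 + S\right) + 64\right) = -3 + \left(60 + S\right) = 57 + S$)
$\frac{d{\left(-3,254 \right)}}{69592} = \frac{57 + 254}{69592} = 311 \cdot \frac{1}{69592} = \frac{311}{69592}$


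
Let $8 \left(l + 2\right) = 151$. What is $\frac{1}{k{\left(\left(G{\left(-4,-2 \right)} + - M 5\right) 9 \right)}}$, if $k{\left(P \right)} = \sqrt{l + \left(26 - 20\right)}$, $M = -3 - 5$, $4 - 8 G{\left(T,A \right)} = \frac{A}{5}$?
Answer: $\frac{2 \sqrt{366}}{183} \approx 0.20908$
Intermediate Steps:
$G{\left(T,A \right)} = \frac{1}{2} - \frac{A}{40}$ ($G{\left(T,A \right)} = \frac{1}{2} - \frac{A \frac{1}{5}}{8} = \frac{1}{2} - \frac{\frac{1}{5} A}{8} = \frac{1}{2} - \frac{A}{40}$)
$M = -8$
$l = \frac{135}{8}$ ($l = -2 + \frac{1}{8} \cdot 151 = -2 + \frac{151}{8} = \frac{135}{8} \approx 16.875$)
$k{\left(P \right)} = \frac{\sqrt{366}}{4}$ ($k{\left(P \right)} = \sqrt{\frac{135}{8} + \left(26 - 20\right)} = \sqrt{\frac{135}{8} + 6} = \sqrt{\frac{183}{8}} = \frac{\sqrt{366}}{4}$)
$\frac{1}{k{\left(\left(G{\left(-4,-2 \right)} + - M 5\right) 9 \right)}} = \frac{1}{\frac{1}{4} \sqrt{366}} = \frac{2 \sqrt{366}}{183}$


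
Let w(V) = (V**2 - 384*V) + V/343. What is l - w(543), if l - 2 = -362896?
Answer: -154086776/343 ≈ -4.4923e+5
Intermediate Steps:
l = -362894 (l = 2 - 362896 = -362894)
w(V) = V**2 - 131711*V/343 (w(V) = (V**2 - 384*V) + V*(1/343) = (V**2 - 384*V) + V/343 = V**2 - 131711*V/343)
l - w(543) = -362894 - 543*(-131711 + 343*543)/343 = -362894 - 543*(-131711 + 186249)/343 = -362894 - 543*54538/343 = -362894 - 1*29614134/343 = -362894 - 29614134/343 = -154086776/343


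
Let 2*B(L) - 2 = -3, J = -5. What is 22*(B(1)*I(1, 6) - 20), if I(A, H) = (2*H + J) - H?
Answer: -451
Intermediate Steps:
B(L) = -½ (B(L) = 1 + (½)*(-3) = 1 - 3/2 = -½)
I(A, H) = -5 + H (I(A, H) = (2*H - 5) - H = (-5 + 2*H) - H = -5 + H)
22*(B(1)*I(1, 6) - 20) = 22*(-(-5 + 6)/2 - 20) = 22*(-½*1 - 20) = 22*(-½ - 20) = 22*(-41/2) = -451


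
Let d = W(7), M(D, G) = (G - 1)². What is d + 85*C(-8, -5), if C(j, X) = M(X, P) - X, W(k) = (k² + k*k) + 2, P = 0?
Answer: 610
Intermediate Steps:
M(D, G) = (-1 + G)²
W(k) = 2 + 2*k² (W(k) = (k² + k²) + 2 = 2*k² + 2 = 2 + 2*k²)
d = 100 (d = 2 + 2*7² = 2 + 2*49 = 2 + 98 = 100)
C(j, X) = 1 - X (C(j, X) = (-1 + 0)² - X = (-1)² - X = 1 - X)
d + 85*C(-8, -5) = 100 + 85*(1 - 1*(-5)) = 100 + 85*(1 + 5) = 100 + 85*6 = 100 + 510 = 610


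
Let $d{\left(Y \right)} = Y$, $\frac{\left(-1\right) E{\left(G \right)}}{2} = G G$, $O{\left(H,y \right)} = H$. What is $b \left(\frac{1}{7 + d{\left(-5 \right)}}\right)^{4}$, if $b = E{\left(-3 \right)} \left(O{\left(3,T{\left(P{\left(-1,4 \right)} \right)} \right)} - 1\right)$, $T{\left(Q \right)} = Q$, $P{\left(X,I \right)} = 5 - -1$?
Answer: $- \frac{9}{4} \approx -2.25$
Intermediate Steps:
$P{\left(X,I \right)} = 6$ ($P{\left(X,I \right)} = 5 + 1 = 6$)
$E{\left(G \right)} = - 2 G^{2}$ ($E{\left(G \right)} = - 2 G G = - 2 G^{2}$)
$b = -36$ ($b = - 2 \left(-3\right)^{2} \left(3 - 1\right) = \left(-2\right) 9 \cdot 2 = \left(-18\right) 2 = -36$)
$b \left(\frac{1}{7 + d{\left(-5 \right)}}\right)^{4} = - 36 \left(\frac{1}{7 - 5}\right)^{4} = - 36 \left(\frac{1}{2}\right)^{4} = - \frac{36}{16} = \left(-36\right) \frac{1}{16} = - \frac{9}{4}$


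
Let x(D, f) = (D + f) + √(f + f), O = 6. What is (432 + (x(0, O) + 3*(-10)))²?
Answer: 166476 + 1632*√3 ≈ 1.6930e+5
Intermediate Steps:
x(D, f) = D + f + √2*√f (x(D, f) = (D + f) + √(2*f) = (D + f) + √2*√f = D + f + √2*√f)
(432 + (x(0, O) + 3*(-10)))² = (432 + ((0 + 6 + √2*√6) + 3*(-10)))² = (432 + ((0 + 6 + 2*√3) - 30))² = (432 + ((6 + 2*√3) - 30))² = (432 + (-24 + 2*√3))² = (408 + 2*√3)²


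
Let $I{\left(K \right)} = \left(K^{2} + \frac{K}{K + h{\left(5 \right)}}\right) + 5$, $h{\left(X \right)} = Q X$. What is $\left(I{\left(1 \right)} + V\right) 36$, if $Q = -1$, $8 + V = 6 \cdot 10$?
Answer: $2079$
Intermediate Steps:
$V = 52$ ($V = -8 + 6 \cdot 10 = -8 + 60 = 52$)
$h{\left(X \right)} = - X$
$I{\left(K \right)} = 5 + K^{2} + \frac{K}{-5 + K}$ ($I{\left(K \right)} = \left(K^{2} + \frac{K}{K - 5}\right) + 5 = \left(K^{2} + \frac{K}{-5 + K}\right) + 5 = 5 + K^{2} + \frac{K}{-5 + K}$)
$\left(I{\left(1 \right)} + V\right) 36 = \left(\frac{-25 + 1^{3} - 5 \cdot 1^{2} + 6 \cdot 1}{-5 + 1} + 52\right) 36 = \left(\frac{-25 + 1 - 5 + 6}{-4} + 52\right) 36 = \left(- \frac{-25 + 1 - 5 + 6}{4} + 52\right) 36 = \left(\left(- \frac{1}{4}\right) \left(-23\right) + 52\right) 36 = \left(\frac{23}{4} + 52\right) 36 = \frac{231}{4} \cdot 36 = 2079$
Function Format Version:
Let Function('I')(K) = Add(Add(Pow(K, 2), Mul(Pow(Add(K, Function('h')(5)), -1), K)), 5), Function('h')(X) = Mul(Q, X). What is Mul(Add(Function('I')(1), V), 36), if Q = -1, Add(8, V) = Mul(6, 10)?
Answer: 2079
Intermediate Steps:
V = 52 (V = Add(-8, Mul(6, 10)) = Add(-8, 60) = 52)
Function('h')(X) = Mul(-1, X)
Function('I')(K) = Add(5, Pow(K, 2), Mul(K, Pow(Add(-5, K), -1))) (Function('I')(K) = Add(Add(Pow(K, 2), Mul(Pow(Add(K, Mul(-1, 5)), -1), K)), 5) = Add(Add(Pow(K, 2), Mul(Pow(Add(K, -5), -1), K)), 5) = Add(Add(Pow(K, 2), Mul(Pow(Add(-5, K), -1), K)), 5) = Add(Add(Pow(K, 2), Mul(K, Pow(Add(-5, K), -1))), 5) = Add(5, Pow(K, 2), Mul(K, Pow(Add(-5, K), -1))))
Mul(Add(Function('I')(1), V), 36) = Mul(Add(Mul(Pow(Add(-5, 1), -1), Add(-25, Pow(1, 3), Mul(-5, Pow(1, 2)), Mul(6, 1))), 52), 36) = Mul(Add(Mul(Pow(-4, -1), Add(-25, 1, Mul(-5, 1), 6)), 52), 36) = Mul(Add(Mul(Rational(-1, 4), Add(-25, 1, -5, 6)), 52), 36) = Mul(Add(Mul(Rational(-1, 4), -23), 52), 36) = Mul(Add(Rational(23, 4), 52), 36) = Mul(Rational(231, 4), 36) = 2079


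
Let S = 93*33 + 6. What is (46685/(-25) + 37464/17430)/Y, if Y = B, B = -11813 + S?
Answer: 774079/3626270 ≈ 0.21346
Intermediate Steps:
S = 3075 (S = 3069 + 6 = 3075)
B = -8738 (B = -11813 + 3075 = -8738)
Y = -8738
(46685/(-25) + 37464/17430)/Y = (46685/(-25) + 37464/17430)/(-8738) = (46685*(-1/25) + 37464*(1/17430))*(-1/8738) = (-9337/5 + 892/415)*(-1/8738) = -774079/415*(-1/8738) = 774079/3626270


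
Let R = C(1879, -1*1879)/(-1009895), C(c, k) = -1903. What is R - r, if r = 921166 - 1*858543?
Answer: -63242652682/1009895 ≈ -62623.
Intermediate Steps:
r = 62623 (r = 921166 - 858543 = 62623)
R = 1903/1009895 (R = -1903/(-1009895) = -1903*(-1/1009895) = 1903/1009895 ≈ 0.0018844)
R - r = 1903/1009895 - 1*62623 = 1903/1009895 - 62623 = -63242652682/1009895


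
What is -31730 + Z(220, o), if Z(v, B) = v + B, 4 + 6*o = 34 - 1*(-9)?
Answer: -63007/2 ≈ -31504.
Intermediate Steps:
o = 13/2 (o = -2/3 + (34 - 1*(-9))/6 = -2/3 + (34 + 9)/6 = -2/3 + (1/6)*43 = -2/3 + 43/6 = 13/2 ≈ 6.5000)
Z(v, B) = B + v
-31730 + Z(220, o) = -31730 + (13/2 + 220) = -31730 + 453/2 = -63007/2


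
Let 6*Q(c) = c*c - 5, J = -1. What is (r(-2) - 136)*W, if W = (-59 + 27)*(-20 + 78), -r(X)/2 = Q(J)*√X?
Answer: 252416 - 7424*I*√2/3 ≈ 2.5242e+5 - 3499.7*I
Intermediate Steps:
Q(c) = -⅚ + c²/6 (Q(c) = (c*c - 5)/6 = (c² - 5)/6 = (-5 + c²)/6 = -⅚ + c²/6)
r(X) = 4*√X/3 (r(X) = -2*(-⅚ + (⅙)*(-1)²)*√X = -2*(-⅚ + (⅙)*1)*√X = -2*(-⅚ + ⅙)*√X = -(-4)*√X/3 = 4*√X/3)
W = -1856 (W = -32*58 = -1856)
(r(-2) - 136)*W = (4*√(-2)/3 - 136)*(-1856) = (4*(I*√2)/3 - 136)*(-1856) = (4*I*√2/3 - 136)*(-1856) = (-136 + 4*I*√2/3)*(-1856) = 252416 - 7424*I*√2/3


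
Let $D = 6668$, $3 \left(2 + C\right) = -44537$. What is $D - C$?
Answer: $\frac{64547}{3} \approx 21516.0$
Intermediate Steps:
$C = - \frac{44543}{3}$ ($C = -2 + \frac{1}{3} \left(-44537\right) = -2 - \frac{44537}{3} = - \frac{44543}{3} \approx -14848.0$)
$D - C = 6668 - - \frac{44543}{3} = 6668 + \frac{44543}{3} = \frac{64547}{3}$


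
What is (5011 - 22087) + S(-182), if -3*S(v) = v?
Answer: -51046/3 ≈ -17015.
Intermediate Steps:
S(v) = -v/3
(5011 - 22087) + S(-182) = (5011 - 22087) - 1/3*(-182) = -17076 + 182/3 = -51046/3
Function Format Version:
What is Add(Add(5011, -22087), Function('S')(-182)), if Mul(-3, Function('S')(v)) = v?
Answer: Rational(-51046, 3) ≈ -17015.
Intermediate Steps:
Function('S')(v) = Mul(Rational(-1, 3), v)
Add(Add(5011, -22087), Function('S')(-182)) = Add(Add(5011, -22087), Mul(Rational(-1, 3), -182)) = Add(-17076, Rational(182, 3)) = Rational(-51046, 3)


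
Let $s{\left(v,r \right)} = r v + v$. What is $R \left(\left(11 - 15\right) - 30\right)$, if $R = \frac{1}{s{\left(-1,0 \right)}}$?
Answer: $34$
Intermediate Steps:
$s{\left(v,r \right)} = v + r v$
$R = -1$ ($R = \frac{1}{\left(-1\right) \left(1 + 0\right)} = \frac{1}{\left(-1\right) 1} = \frac{1}{-1} = -1$)
$R \left(\left(11 - 15\right) - 30\right) = - (\left(11 - 15\right) - 30) = - (-4 - 30) = \left(-1\right) \left(-34\right) = 34$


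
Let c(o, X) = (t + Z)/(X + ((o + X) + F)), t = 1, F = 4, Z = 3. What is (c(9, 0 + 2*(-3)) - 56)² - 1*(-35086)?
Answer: 37790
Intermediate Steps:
c(o, X) = 4/(4 + o + 2*X) (c(o, X) = (1 + 3)/(X + ((o + X) + 4)) = 4/(X + ((X + o) + 4)) = 4/(X + (4 + X + o)) = 4/(4 + o + 2*X))
(c(9, 0 + 2*(-3)) - 56)² - 1*(-35086) = (4/(4 + 9 + 2*(0 + 2*(-3))) - 56)² - 1*(-35086) = (4/(4 + 9 + 2*(0 - 6)) - 56)² + 35086 = (4/(4 + 9 + 2*(-6)) - 56)² + 35086 = (4/(4 + 9 - 12) - 56)² + 35086 = (4/1 - 56)² + 35086 = (4*1 - 56)² + 35086 = (4 - 56)² + 35086 = (-52)² + 35086 = 2704 + 35086 = 37790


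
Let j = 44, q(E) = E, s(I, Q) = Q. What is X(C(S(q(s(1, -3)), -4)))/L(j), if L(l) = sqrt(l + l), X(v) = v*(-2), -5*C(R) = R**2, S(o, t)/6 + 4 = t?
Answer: 1152*sqrt(22)/55 ≈ 98.243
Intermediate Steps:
S(o, t) = -24 + 6*t
C(R) = -R**2/5
X(v) = -2*v
L(l) = sqrt(2)*sqrt(l) (L(l) = sqrt(2*l) = sqrt(2)*sqrt(l))
X(C(S(q(s(1, -3)), -4)))/L(j) = (-(-2)*(-24 + 6*(-4))**2/5)/((sqrt(2)*sqrt(44))) = (-(-2)*(-24 - 24)**2/5)/((sqrt(2)*(2*sqrt(11)))) = (-(-2)*(-48)**2/5)/((2*sqrt(22))) = (-(-2)*2304/5)*(sqrt(22)/44) = (-2*(-2304/5))*(sqrt(22)/44) = 4608*(sqrt(22)/44)/5 = 1152*sqrt(22)/55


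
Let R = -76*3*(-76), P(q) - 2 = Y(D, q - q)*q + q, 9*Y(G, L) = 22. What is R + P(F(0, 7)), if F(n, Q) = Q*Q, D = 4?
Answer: 157489/9 ≈ 17499.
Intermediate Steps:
Y(G, L) = 22/9 (Y(G, L) = (1/9)*22 = 22/9)
F(n, Q) = Q**2
P(q) = 2 + 31*q/9 (P(q) = 2 + (22*q/9 + q) = 2 + 31*q/9)
R = 17328 (R = -228*(-76) = 17328)
R + P(F(0, 7)) = 17328 + (2 + (31/9)*7**2) = 17328 + (2 + (31/9)*49) = 17328 + (2 + 1519/9) = 17328 + 1537/9 = 157489/9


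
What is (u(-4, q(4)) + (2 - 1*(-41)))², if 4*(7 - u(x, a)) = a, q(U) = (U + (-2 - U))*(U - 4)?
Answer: 2500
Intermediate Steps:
q(U) = 8 - 2*U (q(U) = -2*(-4 + U) = 8 - 2*U)
u(x, a) = 7 - a/4
(u(-4, q(4)) + (2 - 1*(-41)))² = ((7 - (8 - 2*4)/4) + (2 - 1*(-41)))² = ((7 - (8 - 8)/4) + (2 + 41))² = ((7 - ¼*0) + 43)² = ((7 + 0) + 43)² = (7 + 43)² = 50² = 2500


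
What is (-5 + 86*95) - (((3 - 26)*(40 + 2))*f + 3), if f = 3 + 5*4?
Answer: 30380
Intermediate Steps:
f = 23 (f = 3 + 20 = 23)
(-5 + 86*95) - (((3 - 26)*(40 + 2))*f + 3) = (-5 + 86*95) - (((3 - 26)*(40 + 2))*23 + 3) = (-5 + 8170) - (-23*42*23 + 3) = 8165 - (-966*23 + 3) = 8165 - (-22218 + 3) = 8165 - 1*(-22215) = 8165 + 22215 = 30380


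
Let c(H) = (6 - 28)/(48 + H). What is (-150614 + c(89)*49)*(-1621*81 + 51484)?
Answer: 1647039439132/137 ≈ 1.2022e+10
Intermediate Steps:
c(H) = -22/(48 + H)
(-150614 + c(89)*49)*(-1621*81 + 51484) = (-150614 - 22/(48 + 89)*49)*(-1621*81 + 51484) = (-150614 - 22/137*49)*(-131301 + 51484) = (-150614 - 22*1/137*49)*(-79817) = (-150614 - 22/137*49)*(-79817) = (-150614 - 1078/137)*(-79817) = -20635196/137*(-79817) = 1647039439132/137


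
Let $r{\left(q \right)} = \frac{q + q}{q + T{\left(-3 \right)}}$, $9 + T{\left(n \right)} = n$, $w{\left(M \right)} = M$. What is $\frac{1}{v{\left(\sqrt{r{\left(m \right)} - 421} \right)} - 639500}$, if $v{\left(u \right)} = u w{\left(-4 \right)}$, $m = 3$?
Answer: $- \frac{95925}{61344038512} + \frac{i \sqrt{3795}}{306720192560} \approx -1.5637 \cdot 10^{-6} + 2.0085 \cdot 10^{-10} i$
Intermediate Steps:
$T{\left(n \right)} = -9 + n$
$r{\left(q \right)} = \frac{2 q}{-12 + q}$ ($r{\left(q \right)} = \frac{q + q}{q - 12} = \frac{2 q}{q - 12} = \frac{2 q}{-12 + q}$)
$v{\left(u \right)} = - 4 u$ ($v{\left(u \right)} = u \left(-4\right) = - 4 u$)
$\frac{1}{v{\left(\sqrt{r{\left(m \right)} - 421} \right)} - 639500} = \frac{1}{- 4 \sqrt{2 \cdot 3 \frac{1}{-12 + 3} - 421} - 639500} = \frac{1}{- 4 \sqrt{2 \cdot 3 \frac{1}{-9} - 421} - 639500} = \frac{1}{- 4 \sqrt{2 \cdot 3 \left(- \frac{1}{9}\right) - 421} - 639500} = \frac{1}{- 4 \sqrt{- \frac{2}{3} - 421} - 639500} = \frac{1}{- 4 \sqrt{- \frac{1265}{3}} - 639500} = \frac{1}{- 4 \frac{i \sqrt{3795}}{3} - 639500} = \frac{1}{- \frac{4 i \sqrt{3795}}{3} - 639500} = \frac{1}{-639500 - \frac{4 i \sqrt{3795}}{3}}$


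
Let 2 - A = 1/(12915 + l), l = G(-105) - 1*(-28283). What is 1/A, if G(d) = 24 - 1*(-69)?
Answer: 41291/82581 ≈ 0.50001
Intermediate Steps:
G(d) = 93 (G(d) = 24 + 69 = 93)
l = 28376 (l = 93 - 1*(-28283) = 93 + 28283 = 28376)
A = 82581/41291 (A = 2 - 1/(12915 + 28376) = 2 - 1/41291 = 82581/41291 ≈ 2.0000)
1/A = 1/(82581/41291) = 41291/82581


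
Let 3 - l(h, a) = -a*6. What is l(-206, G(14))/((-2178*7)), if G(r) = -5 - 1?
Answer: 1/462 ≈ 0.0021645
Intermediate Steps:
G(r) = -6
l(h, a) = 3 + 6*a (l(h, a) = 3 - (-a)*6 = 3 - (-6)*a = 3 + 6*a)
l(-206, G(14))/((-2178*7)) = (3 + 6*(-6))/((-2178*7)) = (3 - 36)/(-15246) = -33*(-1/15246) = 1/462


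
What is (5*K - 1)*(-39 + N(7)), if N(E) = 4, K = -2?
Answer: 385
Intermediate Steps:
(5*K - 1)*(-39 + N(7)) = (5*(-2) - 1)*(-39 + 4) = (-10 - 1)*(-35) = -11*(-35) = 385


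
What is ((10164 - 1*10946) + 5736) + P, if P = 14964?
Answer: 19918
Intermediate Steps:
((10164 - 1*10946) + 5736) + P = ((10164 - 1*10946) + 5736) + 14964 = ((10164 - 10946) + 5736) + 14964 = (-782 + 5736) + 14964 = 4954 + 14964 = 19918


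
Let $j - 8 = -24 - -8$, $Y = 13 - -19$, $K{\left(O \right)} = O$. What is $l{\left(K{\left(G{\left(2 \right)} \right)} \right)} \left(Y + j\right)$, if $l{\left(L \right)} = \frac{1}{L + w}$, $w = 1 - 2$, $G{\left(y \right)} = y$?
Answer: $24$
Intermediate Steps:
$w = -1$ ($w = 1 - 2 = -1$)
$Y = 32$ ($Y = 13 + 19 = 32$)
$j = -8$ ($j = 8 - 16 = -8$)
$l{\left(L \right)} = \frac{1}{-1 + L}$ ($l{\left(L \right)} = \frac{1}{L - 1} = \frac{1}{-1 + L}$)
$l{\left(K{\left(G{\left(2 \right)} \right)} \right)} \left(Y + j\right) = \frac{32 - 8}{-1 + 2} = 1^{-1} \cdot 24 = 1 \cdot 24 = 24$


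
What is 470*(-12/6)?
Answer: -940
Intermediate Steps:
470*(-12/6) = 470*(-12*⅙) = 470*(-2) = -940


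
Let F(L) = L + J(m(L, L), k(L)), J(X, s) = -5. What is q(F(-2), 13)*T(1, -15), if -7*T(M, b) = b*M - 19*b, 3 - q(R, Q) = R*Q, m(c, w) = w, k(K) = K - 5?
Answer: -25380/7 ≈ -3625.7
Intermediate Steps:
k(K) = -5 + K
F(L) = -5 + L (F(L) = L - 5 = -5 + L)
q(R, Q) = 3 - Q*R (q(R, Q) = 3 - R*Q = 3 - Q*R)
T(M, b) = 19*b/7 - M*b/7 (T(M, b) = -(b*M - 19*b)/7 = -(M*b - 19*b)/7 = -(-19*b + M*b)/7 = 19*b/7 - M*b/7)
q(F(-2), 13)*T(1, -15) = (3 - 1*13*(-5 - 2))*((⅐)*(-15)*(19 - 1*1)) = (3 - 1*13*(-7))*((⅐)*(-15)*(19 - 1)) = (3 + 91)*((⅐)*(-15)*18) = 94*(-270/7) = -25380/7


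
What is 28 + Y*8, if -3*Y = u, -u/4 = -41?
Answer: -1228/3 ≈ -409.33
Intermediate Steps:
u = 164 (u = -4*(-41) = 164)
Y = -164/3 (Y = -⅓*164 = -164/3 ≈ -54.667)
28 + Y*8 = 28 - 164/3*8 = 28 - 1312/3 = -1228/3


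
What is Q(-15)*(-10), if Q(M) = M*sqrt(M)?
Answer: 150*I*sqrt(15) ≈ 580.95*I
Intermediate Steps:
Q(M) = M**(3/2)
Q(-15)*(-10) = (-15)**(3/2)*(-10) = -15*I*sqrt(15)*(-10) = 150*I*sqrt(15)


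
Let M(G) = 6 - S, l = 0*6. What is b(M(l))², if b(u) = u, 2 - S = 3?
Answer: 49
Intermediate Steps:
S = -1 (S = 2 - 1*3 = 2 - 3 = -1)
l = 0
M(G) = 7 (M(G) = 6 - 1*(-1) = 6 + 1 = 7)
b(M(l))² = 7² = 49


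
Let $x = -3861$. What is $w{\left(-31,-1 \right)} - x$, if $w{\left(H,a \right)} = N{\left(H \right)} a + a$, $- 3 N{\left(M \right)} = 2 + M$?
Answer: $\frac{11551}{3} \approx 3850.3$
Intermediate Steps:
$N{\left(M \right)} = - \frac{2}{3} - \frac{M}{3}$ ($N{\left(M \right)} = - \frac{2 + M}{3} = - \frac{2}{3} - \frac{M}{3}$)
$w{\left(H,a \right)} = a + a \left(- \frac{2}{3} - \frac{H}{3}\right)$ ($w{\left(H,a \right)} = \left(- \frac{2}{3} - \frac{H}{3}\right) a + a = a \left(- \frac{2}{3} - \frac{H}{3}\right) + a = a + a \left(- \frac{2}{3} - \frac{H}{3}\right)$)
$w{\left(-31,-1 \right)} - x = \frac{1}{3} \left(-1\right) \left(1 - -31\right) - -3861 = \frac{1}{3} \left(-1\right) \left(1 + 31\right) + 3861 = \frac{1}{3} \left(-1\right) 32 + 3861 = - \frac{32}{3} + 3861 = \frac{11551}{3}$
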